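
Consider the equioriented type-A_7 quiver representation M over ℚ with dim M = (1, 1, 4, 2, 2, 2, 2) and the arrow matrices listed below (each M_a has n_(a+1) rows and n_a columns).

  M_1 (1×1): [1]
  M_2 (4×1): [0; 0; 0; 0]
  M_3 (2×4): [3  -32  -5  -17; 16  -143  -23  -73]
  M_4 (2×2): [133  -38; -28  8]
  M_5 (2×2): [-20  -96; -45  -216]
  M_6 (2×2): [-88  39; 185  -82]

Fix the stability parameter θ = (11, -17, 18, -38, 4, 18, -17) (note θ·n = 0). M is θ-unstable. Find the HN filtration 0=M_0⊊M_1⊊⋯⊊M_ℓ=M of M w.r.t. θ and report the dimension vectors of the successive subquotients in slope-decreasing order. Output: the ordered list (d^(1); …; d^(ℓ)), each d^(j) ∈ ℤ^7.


Barcode: M ≅ I[1,2], I[3,3]^2, I[3,4], I[3,7], I[5,5], I[6,7]. HN layers by μ_θ (6 steps, strictly decreasing):
  μ^(1)=18; μ^(2)=4; μ^(3)=5/3; μ^(4)=1/2; μ^(5)=-3; μ^(6)=-10

((0, 0, 2, 0, 0, 0, 0); (0, 0, 0, 0, 1, 0, 0); (0, 0, 0, 0, 1, 1, 1); (0, 0, 0, 0, 0, 1, 1); (1, 1, 0, 0, 0, 0, 0); (0, 0, 2, 2, 0, 0, 0))


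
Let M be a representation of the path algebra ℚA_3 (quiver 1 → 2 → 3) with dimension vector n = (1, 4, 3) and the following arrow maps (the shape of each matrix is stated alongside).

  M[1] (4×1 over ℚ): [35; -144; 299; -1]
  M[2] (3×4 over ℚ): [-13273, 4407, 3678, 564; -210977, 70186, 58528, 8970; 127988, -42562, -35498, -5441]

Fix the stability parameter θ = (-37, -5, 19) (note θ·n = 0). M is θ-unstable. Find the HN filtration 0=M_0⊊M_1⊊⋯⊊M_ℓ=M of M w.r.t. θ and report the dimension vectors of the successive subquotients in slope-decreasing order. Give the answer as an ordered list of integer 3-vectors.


Barcode: M ≅ I[1,3], I[2,2], I[2,3]^2. HN layers by μ_θ (3 steps, strictly decreasing):
  μ^(1)=19; μ^(2)=-5; μ^(3)=-37

((0, 0, 3); (0, 4, 0); (1, 0, 0))


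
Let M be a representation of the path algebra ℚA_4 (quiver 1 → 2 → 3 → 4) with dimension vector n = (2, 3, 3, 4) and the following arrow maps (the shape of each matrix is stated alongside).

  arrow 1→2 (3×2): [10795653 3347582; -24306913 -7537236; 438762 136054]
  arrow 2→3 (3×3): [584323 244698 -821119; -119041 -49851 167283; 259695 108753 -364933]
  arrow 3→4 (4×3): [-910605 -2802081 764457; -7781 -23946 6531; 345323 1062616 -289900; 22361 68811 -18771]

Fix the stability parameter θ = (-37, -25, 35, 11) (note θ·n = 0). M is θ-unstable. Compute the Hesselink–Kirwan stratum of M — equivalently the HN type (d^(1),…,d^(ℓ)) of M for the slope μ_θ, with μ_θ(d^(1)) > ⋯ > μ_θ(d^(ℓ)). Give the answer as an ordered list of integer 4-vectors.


Via rank(M_{q-1}∘⋯∘M_p): M ≅ I[1,2], I[1,4], I[2,4], I[3,4], I[4,4].
μ_θ-semistable layers: μ^(1)=23; μ^(2)=11; μ^(3)=-25; μ^(4)=-37

((0, 0, 3, 3); (0, 0, 0, 1); (0, 3, 0, 0); (2, 0, 0, 0))


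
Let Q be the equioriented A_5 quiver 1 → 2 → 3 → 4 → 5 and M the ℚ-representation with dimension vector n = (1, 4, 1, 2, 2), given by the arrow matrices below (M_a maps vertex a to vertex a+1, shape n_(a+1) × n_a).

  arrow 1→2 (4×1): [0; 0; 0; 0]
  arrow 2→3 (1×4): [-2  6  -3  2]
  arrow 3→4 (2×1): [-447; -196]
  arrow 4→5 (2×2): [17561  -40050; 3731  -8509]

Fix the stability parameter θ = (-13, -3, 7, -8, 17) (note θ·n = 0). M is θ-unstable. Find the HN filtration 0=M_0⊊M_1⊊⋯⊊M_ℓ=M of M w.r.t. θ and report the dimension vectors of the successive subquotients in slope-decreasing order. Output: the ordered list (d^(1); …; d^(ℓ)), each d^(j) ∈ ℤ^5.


Interval decomposition of M: I[1,1], I[2,2]^3, I[2,5], I[4,5].
HN type (ℓ=5): μ^(1)=17; μ^(2)=-1/2; μ^(3)=-3; μ^(4)=-8; μ^(5)=-13

((0, 0, 0, 0, 2); (0, 0, 1, 1, 0); (0, 4, 0, 0, 0); (0, 0, 0, 1, 0); (1, 0, 0, 0, 0))


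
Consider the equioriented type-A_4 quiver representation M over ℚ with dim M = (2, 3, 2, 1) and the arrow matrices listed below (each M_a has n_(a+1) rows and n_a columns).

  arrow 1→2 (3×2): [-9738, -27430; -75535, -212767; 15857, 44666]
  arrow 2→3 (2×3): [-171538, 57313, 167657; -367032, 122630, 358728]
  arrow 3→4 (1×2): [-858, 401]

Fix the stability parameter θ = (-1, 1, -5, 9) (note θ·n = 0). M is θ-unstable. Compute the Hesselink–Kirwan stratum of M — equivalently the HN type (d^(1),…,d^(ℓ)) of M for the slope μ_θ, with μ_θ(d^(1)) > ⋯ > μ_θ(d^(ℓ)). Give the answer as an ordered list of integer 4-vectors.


Interval decomposition of M: I[1,3], I[1,4], I[2,2].
HN type (ℓ=3): μ^(1)=9; μ^(2)=1; μ^(3)=-5/3

((0, 0, 0, 1); (0, 1, 0, 0); (2, 2, 2, 0))


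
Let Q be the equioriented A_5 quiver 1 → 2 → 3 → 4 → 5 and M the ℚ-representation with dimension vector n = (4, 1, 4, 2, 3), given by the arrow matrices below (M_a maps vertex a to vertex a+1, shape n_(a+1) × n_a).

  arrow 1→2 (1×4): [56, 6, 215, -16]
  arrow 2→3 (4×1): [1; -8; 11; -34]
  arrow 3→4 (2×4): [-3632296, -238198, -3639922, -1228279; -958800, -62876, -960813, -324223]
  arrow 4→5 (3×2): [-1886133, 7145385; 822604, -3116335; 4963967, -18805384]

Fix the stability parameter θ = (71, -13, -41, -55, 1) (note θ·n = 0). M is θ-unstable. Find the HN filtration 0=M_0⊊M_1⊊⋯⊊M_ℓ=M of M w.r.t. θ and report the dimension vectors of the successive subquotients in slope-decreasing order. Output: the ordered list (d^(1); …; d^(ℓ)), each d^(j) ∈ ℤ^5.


Via rank(M_{q-1}∘⋯∘M_p): M ≅ I[1,1]^3, I[1,5], I[3,3]^2, I[3,5], I[5,5].
μ_θ-semistable layers: μ^(1)=71; μ^(2)=1; μ^(3)=-19/2; μ^(4)=-41; μ^(5)=-48

((3, 0, 0, 0, 0); (0, 0, 0, 0, 3); (1, 1, 1, 1, 0); (0, 0, 2, 0, 0); (0, 0, 1, 1, 0))


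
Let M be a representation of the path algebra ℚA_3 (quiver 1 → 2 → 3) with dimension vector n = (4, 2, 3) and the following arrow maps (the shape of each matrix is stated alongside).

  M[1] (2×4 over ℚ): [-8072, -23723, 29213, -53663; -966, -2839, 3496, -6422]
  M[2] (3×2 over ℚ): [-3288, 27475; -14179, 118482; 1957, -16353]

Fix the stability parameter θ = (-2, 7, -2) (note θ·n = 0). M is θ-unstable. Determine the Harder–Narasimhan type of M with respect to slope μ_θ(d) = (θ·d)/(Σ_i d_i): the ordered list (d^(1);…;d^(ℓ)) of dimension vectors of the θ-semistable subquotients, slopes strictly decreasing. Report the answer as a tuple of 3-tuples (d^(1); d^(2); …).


Interval decomposition of M: I[1,1]^2, I[1,3]^2, I[3,3].
HN type (ℓ=2): μ^(1)=5/2; μ^(2)=-2

((0, 2, 2); (4, 0, 1))


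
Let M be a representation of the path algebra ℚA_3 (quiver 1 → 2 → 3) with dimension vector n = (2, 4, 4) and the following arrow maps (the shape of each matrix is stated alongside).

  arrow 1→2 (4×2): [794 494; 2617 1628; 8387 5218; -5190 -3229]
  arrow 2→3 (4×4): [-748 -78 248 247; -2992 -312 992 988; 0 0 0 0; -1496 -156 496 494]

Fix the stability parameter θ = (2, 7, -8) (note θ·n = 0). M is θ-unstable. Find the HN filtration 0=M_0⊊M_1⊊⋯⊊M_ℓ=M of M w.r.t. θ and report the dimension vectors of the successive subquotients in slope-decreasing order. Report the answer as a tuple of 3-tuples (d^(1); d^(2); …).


Via rank(M_{q-1}∘⋯∘M_p): M ≅ I[1,2], I[1,3], I[2,2]^2, I[3,3]^3.
μ_θ-semistable layers: μ^(1)=7; μ^(2)=2; μ^(3)=1/3; μ^(4)=-8

((0, 3, 0); (1, 0, 0); (1, 1, 1); (0, 0, 3))


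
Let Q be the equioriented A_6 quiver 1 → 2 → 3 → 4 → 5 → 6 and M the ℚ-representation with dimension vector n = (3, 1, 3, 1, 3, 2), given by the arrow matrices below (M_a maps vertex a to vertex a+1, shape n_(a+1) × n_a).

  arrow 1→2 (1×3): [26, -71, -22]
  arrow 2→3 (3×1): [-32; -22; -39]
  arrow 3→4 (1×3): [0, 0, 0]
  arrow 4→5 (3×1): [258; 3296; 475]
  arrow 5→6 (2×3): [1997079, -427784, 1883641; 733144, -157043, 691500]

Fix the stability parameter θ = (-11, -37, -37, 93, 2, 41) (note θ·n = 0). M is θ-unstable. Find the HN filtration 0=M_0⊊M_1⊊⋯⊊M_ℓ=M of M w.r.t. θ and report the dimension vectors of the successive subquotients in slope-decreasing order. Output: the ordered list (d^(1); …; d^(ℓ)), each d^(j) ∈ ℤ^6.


Via rank(M_{q-1}∘⋯∘M_p): M ≅ I[1,1]^2, I[1,3], I[3,3]^2, I[4,6], I[5,5], I[5,6].
μ_θ-semistable layers: μ^(1)=136/3; μ^(2)=41; μ^(3)=2; μ^(4)=-11; μ^(5)=-85/3; μ^(6)=-37

((0, 0, 0, 1, 1, 1); (0, 0, 0, 0, 0, 1); (0, 0, 0, 0, 2, 0); (2, 0, 0, 0, 0, 0); (1, 1, 1, 0, 0, 0); (0, 0, 2, 0, 0, 0))


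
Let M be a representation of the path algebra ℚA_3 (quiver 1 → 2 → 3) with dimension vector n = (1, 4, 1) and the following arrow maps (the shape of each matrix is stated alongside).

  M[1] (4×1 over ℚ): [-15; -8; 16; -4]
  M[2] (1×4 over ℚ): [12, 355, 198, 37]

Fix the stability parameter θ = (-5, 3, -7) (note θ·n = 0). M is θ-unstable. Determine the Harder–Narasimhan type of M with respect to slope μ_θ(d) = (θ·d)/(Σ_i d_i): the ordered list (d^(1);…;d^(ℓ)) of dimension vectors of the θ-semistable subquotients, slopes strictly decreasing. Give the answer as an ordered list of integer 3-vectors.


Interval decomposition of M: I[1,2], I[2,2]^2, I[2,3].
HN type (ℓ=3): μ^(1)=3; μ^(2)=-2; μ^(3)=-5

((0, 3, 0); (0, 1, 1); (1, 0, 0))


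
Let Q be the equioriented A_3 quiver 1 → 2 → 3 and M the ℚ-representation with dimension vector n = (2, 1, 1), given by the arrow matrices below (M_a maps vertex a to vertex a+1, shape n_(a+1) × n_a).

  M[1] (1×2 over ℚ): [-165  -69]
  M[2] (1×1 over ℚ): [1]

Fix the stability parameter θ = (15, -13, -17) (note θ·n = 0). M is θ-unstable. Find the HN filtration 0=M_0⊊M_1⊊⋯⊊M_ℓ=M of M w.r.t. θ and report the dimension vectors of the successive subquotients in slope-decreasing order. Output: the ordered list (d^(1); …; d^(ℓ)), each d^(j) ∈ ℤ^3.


Barcode: M ≅ I[1,1], I[1,3]. HN layers by μ_θ (2 steps, strictly decreasing):
  μ^(1)=15; μ^(2)=-5

((1, 0, 0); (1, 1, 1))


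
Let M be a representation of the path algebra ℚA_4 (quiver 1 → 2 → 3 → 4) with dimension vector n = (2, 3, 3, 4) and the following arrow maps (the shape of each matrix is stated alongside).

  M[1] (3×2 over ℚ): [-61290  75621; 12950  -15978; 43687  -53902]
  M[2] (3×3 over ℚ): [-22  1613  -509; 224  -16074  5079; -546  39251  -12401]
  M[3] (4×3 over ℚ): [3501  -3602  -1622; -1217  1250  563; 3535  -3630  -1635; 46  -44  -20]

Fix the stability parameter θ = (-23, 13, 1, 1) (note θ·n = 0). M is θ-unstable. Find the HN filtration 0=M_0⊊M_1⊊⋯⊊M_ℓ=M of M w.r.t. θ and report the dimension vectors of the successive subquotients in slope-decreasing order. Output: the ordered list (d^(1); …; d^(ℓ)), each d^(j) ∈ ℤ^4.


Via rank(M_{q-1}∘⋯∘M_p): M ≅ I[1,2], I[1,4], I[2,3], I[3,4], I[4,4]^2.
μ_θ-semistable layers: μ^(1)=13; μ^(2)=7; μ^(3)=5; μ^(4)=1; μ^(5)=-23

((0, 1, 0, 0); (0, 1, 1, 0); (0, 1, 1, 1); (0, 0, 1, 3); (2, 0, 0, 0))


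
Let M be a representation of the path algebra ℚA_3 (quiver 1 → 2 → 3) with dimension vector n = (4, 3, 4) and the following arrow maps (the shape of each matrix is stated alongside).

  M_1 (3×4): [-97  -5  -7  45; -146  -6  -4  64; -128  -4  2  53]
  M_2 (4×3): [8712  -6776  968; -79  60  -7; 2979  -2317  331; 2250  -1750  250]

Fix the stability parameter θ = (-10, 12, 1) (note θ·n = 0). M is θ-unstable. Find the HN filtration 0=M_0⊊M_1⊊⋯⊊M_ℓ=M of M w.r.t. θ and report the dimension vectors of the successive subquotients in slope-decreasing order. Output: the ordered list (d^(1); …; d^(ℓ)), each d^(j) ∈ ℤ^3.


Barcode: M ≅ I[1,1], I[1,2], I[1,3]^2, I[3,3]^2. HN layers by μ_θ (4 steps, strictly decreasing):
  μ^(1)=12; μ^(2)=13/2; μ^(3)=1; μ^(4)=-10

((0, 1, 0); (0, 2, 2); (0, 0, 2); (4, 0, 0))


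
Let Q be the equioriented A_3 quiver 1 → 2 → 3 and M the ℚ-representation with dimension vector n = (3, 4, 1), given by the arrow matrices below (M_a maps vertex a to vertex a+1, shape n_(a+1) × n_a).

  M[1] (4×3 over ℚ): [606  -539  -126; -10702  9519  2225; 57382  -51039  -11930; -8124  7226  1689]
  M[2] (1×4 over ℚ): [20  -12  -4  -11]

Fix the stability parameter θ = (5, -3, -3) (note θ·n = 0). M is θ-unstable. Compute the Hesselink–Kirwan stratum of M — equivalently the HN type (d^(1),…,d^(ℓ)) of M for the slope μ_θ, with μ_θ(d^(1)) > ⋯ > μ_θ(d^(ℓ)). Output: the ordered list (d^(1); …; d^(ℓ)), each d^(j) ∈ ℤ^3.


Via rank(M_{q-1}∘⋯∘M_p): M ≅ I[1,1], I[1,2], I[1,3], I[2,2]^2.
μ_θ-semistable layers: μ^(1)=5; μ^(2)=1; μ^(3)=-1/3; μ^(4)=-3

((1, 0, 0); (1, 1, 0); (1, 1, 1); (0, 2, 0))


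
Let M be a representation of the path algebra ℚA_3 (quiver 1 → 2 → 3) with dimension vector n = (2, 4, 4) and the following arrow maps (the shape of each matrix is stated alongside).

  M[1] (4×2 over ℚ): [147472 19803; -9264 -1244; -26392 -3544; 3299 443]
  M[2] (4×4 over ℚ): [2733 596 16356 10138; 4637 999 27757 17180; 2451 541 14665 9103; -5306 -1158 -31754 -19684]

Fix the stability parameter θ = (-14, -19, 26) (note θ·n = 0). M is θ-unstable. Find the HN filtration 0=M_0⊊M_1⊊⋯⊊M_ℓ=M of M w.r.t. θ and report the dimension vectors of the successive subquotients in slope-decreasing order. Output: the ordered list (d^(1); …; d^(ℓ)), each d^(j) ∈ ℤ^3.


Via rank(M_{q-1}∘⋯∘M_p): M ≅ I[1,3]^2, I[2,2], I[2,3], I[3,3].
μ_θ-semistable layers: μ^(1)=26; μ^(2)=-33/2; μ^(3)=-19

((0, 0, 4); (2, 2, 0); (0, 2, 0))


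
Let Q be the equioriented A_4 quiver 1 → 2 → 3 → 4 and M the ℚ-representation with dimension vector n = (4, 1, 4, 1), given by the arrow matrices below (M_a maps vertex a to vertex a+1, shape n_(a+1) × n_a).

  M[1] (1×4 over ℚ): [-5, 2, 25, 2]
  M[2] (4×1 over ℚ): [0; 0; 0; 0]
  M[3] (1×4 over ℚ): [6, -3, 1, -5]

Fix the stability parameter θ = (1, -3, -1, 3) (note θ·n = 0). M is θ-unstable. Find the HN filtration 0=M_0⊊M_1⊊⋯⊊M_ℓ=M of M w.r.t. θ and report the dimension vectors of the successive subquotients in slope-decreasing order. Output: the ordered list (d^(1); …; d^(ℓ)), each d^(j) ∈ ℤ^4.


Interval decomposition of M: I[1,1]^3, I[1,2], I[3,3]^3, I[3,4].
HN type (ℓ=3): μ^(1)=3; μ^(2)=1; μ^(3)=-1

((0, 0, 0, 1); (3, 0, 0, 0); (1, 1, 4, 0))


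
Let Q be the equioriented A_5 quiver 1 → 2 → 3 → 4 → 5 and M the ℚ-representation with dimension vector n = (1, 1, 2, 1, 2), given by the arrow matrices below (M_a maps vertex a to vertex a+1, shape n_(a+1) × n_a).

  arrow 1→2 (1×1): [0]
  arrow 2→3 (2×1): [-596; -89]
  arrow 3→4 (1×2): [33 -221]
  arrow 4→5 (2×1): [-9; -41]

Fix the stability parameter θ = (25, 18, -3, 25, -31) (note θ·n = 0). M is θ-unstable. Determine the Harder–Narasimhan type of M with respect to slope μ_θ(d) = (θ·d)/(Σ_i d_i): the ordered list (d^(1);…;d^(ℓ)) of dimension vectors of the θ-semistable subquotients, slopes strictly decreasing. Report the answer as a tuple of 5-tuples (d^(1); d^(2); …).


Interval decomposition of M: I[1,1], I[2,5], I[3,3], I[5,5].
HN type (ℓ=4): μ^(1)=25; μ^(2)=9/4; μ^(3)=-3; μ^(4)=-31

((1, 0, 0, 0, 0); (0, 1, 1, 1, 1); (0, 0, 1, 0, 0); (0, 0, 0, 0, 1))


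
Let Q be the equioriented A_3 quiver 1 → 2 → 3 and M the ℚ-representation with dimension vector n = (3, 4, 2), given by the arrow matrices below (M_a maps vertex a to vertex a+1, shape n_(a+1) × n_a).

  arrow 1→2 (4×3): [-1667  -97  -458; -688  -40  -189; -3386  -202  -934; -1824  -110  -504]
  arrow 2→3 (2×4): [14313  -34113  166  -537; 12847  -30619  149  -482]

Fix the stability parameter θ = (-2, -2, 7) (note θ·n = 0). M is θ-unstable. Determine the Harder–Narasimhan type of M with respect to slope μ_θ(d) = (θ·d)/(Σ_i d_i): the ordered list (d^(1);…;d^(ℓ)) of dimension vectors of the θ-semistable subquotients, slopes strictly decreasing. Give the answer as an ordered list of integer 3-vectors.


Via rank(M_{q-1}∘⋯∘M_p): M ≅ I[1,2], I[1,3]^2, I[2,2].
μ_θ-semistable layers: μ^(1)=7; μ^(2)=-2

((0, 0, 2); (3, 4, 0))


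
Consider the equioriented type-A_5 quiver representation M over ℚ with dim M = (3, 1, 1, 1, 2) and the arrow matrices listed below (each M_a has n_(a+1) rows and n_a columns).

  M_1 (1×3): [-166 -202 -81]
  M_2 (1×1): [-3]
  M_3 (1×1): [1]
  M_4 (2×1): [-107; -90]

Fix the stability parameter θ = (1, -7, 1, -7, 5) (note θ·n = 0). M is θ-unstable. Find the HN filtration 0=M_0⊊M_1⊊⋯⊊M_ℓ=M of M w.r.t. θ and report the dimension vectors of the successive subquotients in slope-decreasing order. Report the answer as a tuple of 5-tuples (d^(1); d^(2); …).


Interval decomposition of M: I[1,1]^2, I[1,5], I[5,5].
HN type (ℓ=3): μ^(1)=5; μ^(2)=1; μ^(3)=-3

((0, 0, 0, 0, 2); (2, 0, 0, 0, 0); (1, 1, 1, 1, 0))


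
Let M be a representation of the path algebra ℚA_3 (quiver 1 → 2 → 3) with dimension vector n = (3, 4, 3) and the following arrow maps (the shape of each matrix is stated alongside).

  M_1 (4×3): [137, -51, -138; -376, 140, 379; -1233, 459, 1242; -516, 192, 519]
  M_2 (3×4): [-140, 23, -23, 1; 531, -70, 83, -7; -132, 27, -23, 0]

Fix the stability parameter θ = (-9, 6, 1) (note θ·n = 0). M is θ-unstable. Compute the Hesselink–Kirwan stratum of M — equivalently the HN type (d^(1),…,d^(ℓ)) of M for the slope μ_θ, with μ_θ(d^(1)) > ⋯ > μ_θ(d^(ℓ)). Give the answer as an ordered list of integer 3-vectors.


Via rank(M_{q-1}∘⋯∘M_p): M ≅ I[1,1], I[1,3]^2, I[2,2], I[2,3].
μ_θ-semistable layers: μ^(1)=6; μ^(2)=7/2; μ^(3)=-9

((0, 1, 0); (0, 3, 3); (3, 0, 0))


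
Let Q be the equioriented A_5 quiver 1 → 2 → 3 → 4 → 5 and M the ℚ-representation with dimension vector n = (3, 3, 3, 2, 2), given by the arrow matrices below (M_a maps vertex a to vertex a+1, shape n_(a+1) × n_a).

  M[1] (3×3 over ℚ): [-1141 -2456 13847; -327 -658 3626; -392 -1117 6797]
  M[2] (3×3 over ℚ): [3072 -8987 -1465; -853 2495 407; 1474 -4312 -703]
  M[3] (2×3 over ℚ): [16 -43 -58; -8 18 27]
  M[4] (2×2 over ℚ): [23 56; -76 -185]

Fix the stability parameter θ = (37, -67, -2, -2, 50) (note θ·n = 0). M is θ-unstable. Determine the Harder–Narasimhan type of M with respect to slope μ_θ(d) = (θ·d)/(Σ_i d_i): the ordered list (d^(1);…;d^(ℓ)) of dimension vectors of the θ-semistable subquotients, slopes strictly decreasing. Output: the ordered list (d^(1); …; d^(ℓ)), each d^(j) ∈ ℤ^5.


Via rank(M_{q-1}∘⋯∘M_p): M ≅ I[1,3], I[1,5]^2.
μ_θ-semistable layers: μ^(1)=50; μ^(2)=-2; μ^(3)=-15

((0, 0, 0, 0, 2); (0, 0, 3, 2, 0); (3, 3, 0, 0, 0))


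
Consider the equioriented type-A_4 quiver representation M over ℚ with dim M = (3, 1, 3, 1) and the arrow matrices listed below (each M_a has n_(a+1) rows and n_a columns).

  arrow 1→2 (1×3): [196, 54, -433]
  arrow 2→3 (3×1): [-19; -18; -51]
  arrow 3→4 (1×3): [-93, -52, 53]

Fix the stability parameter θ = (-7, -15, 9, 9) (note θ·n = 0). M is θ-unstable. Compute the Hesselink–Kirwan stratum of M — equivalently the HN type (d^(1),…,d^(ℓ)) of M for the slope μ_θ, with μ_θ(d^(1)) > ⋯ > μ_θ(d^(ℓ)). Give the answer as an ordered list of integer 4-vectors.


Interval decomposition of M: I[1,1]^2, I[1,3], I[3,3], I[3,4].
HN type (ℓ=3): μ^(1)=9; μ^(2)=-7; μ^(3)=-11

((0, 0, 3, 1); (2, 0, 0, 0); (1, 1, 0, 0))


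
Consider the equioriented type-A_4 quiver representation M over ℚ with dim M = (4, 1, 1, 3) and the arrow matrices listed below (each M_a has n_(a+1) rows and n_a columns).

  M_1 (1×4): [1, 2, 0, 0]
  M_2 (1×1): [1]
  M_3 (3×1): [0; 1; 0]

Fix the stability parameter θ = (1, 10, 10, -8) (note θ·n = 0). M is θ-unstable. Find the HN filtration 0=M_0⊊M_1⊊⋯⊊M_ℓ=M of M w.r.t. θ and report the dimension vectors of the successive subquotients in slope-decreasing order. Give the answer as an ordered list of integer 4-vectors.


Barcode: M ≅ I[1,1]^3, I[1,4], I[4,4]^2. HN layers by μ_θ (3 steps, strictly decreasing):
  μ^(1)=4; μ^(2)=1; μ^(3)=-8

((0, 1, 1, 1); (4, 0, 0, 0); (0, 0, 0, 2))


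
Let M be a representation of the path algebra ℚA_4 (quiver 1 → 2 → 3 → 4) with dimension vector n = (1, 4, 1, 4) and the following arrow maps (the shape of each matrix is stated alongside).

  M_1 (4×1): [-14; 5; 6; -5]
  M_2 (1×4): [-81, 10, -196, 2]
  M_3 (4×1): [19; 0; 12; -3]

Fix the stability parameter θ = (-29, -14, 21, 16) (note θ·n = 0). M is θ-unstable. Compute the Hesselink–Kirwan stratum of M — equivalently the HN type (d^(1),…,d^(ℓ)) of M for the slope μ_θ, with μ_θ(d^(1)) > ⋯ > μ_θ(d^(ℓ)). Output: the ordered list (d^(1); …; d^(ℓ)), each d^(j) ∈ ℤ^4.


Barcode: M ≅ I[1,4], I[2,2]^3, I[4,4]^3. HN layers by μ_θ (4 steps, strictly decreasing):
  μ^(1)=37/2; μ^(2)=16; μ^(3)=-14; μ^(4)=-29

((0, 0, 1, 1); (0, 0, 0, 3); (0, 4, 0, 0); (1, 0, 0, 0))


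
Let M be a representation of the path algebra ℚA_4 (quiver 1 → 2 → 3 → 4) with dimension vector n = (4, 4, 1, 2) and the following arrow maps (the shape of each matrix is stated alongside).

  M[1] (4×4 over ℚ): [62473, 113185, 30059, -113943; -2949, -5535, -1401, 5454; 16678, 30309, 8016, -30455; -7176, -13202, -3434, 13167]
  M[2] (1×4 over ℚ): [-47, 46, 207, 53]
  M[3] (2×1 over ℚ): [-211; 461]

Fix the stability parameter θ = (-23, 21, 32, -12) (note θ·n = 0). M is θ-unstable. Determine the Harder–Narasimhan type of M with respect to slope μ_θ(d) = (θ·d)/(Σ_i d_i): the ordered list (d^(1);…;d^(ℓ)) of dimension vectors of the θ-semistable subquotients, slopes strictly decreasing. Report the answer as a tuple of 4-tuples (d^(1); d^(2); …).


Via rank(M_{q-1}∘⋯∘M_p): M ≅ I[1,1], I[1,2]^2, I[1,4], I[2,2], I[4,4].
μ_θ-semistable layers: μ^(1)=21; μ^(2)=41/3; μ^(3)=-12; μ^(4)=-23

((0, 3, 0, 0); (0, 1, 1, 1); (0, 0, 0, 1); (4, 0, 0, 0))


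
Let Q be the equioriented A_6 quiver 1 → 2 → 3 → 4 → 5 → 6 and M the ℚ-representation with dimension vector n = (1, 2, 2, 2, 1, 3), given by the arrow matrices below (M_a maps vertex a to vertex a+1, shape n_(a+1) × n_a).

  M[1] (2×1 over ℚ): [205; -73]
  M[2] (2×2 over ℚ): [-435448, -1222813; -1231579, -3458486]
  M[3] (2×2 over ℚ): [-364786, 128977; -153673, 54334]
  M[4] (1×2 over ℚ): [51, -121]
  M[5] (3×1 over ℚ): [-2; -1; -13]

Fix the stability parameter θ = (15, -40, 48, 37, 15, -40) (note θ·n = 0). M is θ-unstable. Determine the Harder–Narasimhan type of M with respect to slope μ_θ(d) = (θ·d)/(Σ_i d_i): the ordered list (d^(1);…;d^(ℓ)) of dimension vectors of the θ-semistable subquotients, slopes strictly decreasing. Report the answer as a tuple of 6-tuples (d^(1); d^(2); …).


Barcode: M ≅ I[1,6], I[2,4], I[6,6]^2. HN layers by μ_θ (4 steps, strictly decreasing):
  μ^(1)=85/2; μ^(2)=15; μ^(3)=-25/2; μ^(4)=-40

((0, 0, 1, 1, 0, 0); (0, 0, 1, 1, 1, 1); (1, 1, 0, 0, 0, 0); (0, 1, 0, 0, 0, 2))


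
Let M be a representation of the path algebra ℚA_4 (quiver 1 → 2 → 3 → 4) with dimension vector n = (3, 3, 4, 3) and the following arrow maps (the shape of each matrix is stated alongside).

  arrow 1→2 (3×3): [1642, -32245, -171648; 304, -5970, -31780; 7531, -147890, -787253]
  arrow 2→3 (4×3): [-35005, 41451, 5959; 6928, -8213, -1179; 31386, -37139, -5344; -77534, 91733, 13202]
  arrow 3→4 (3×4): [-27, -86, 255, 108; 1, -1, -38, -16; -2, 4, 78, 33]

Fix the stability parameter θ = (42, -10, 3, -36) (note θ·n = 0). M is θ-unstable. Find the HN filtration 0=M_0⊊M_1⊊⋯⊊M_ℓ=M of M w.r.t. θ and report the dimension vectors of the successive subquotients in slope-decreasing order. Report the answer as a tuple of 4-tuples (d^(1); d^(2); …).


Interval decomposition of M: I[1,1], I[1,4]^2, I[2,4], I[3,3].
HN type (ℓ=4): μ^(1)=42; μ^(2)=3; μ^(3)=-1/4; μ^(4)=-43/3

((1, 0, 0, 0); (0, 0, 1, 0); (2, 2, 2, 2); (0, 1, 1, 1))


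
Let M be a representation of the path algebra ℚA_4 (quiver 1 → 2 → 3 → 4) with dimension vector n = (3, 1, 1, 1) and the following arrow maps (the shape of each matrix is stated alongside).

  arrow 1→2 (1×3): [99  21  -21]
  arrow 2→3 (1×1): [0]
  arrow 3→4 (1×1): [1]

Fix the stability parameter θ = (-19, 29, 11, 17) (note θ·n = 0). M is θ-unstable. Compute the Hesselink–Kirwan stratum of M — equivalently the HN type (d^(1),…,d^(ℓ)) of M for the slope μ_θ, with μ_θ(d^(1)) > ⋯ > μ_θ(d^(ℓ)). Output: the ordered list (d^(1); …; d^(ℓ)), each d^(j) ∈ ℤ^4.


Via rank(M_{q-1}∘⋯∘M_p): M ≅ I[1,1]^2, I[1,2], I[3,4].
μ_θ-semistable layers: μ^(1)=29; μ^(2)=17; μ^(3)=11; μ^(4)=-19

((0, 1, 0, 0); (0, 0, 0, 1); (0, 0, 1, 0); (3, 0, 0, 0))


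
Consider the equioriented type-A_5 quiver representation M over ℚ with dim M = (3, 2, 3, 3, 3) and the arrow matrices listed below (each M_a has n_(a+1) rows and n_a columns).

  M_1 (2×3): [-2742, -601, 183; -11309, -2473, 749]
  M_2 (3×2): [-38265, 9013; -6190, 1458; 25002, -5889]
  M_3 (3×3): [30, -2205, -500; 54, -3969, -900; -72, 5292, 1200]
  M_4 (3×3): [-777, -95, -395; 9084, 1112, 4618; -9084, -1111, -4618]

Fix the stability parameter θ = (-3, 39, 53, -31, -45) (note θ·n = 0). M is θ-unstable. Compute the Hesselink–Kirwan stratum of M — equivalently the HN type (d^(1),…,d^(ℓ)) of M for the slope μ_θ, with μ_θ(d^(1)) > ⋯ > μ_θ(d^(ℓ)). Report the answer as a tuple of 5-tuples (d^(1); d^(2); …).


Barcode: M ≅ I[1,1], I[1,3]^2, I[3,5], I[4,5]^2. HN layers by μ_θ (5 steps, strictly decreasing):
  μ^(1)=53; μ^(2)=39; μ^(3)=-3; μ^(4)=-23/3; μ^(5)=-38

((0, 0, 2, 0, 0); (0, 2, 0, 0, 0); (3, 0, 0, 0, 0); (0, 0, 1, 1, 1); (0, 0, 0, 2, 2))


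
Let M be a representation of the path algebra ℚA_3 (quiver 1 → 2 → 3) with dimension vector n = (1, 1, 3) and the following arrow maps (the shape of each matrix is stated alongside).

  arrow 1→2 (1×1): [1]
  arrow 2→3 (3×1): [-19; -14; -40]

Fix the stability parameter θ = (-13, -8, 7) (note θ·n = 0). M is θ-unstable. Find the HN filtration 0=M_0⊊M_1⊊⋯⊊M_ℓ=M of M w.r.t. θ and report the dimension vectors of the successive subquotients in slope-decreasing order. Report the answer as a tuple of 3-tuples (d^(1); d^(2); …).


Interval decomposition of M: I[1,3], I[3,3]^2.
HN type (ℓ=3): μ^(1)=7; μ^(2)=-8; μ^(3)=-13

((0, 0, 3); (0, 1, 0); (1, 0, 0))


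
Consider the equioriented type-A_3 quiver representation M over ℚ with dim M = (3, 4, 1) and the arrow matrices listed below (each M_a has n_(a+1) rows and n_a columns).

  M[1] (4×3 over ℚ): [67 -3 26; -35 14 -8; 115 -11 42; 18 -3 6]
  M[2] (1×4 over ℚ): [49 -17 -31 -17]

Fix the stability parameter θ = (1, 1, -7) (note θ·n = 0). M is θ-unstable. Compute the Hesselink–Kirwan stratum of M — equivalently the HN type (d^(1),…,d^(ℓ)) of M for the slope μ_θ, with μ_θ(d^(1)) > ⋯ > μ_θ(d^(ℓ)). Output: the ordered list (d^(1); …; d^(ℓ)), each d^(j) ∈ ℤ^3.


Barcode: M ≅ I[1,1], I[1,2], I[1,3], I[2,2]^2. HN layers by μ_θ (2 steps, strictly decreasing):
  μ^(1)=1; μ^(2)=-5/3

((2, 3, 0); (1, 1, 1))


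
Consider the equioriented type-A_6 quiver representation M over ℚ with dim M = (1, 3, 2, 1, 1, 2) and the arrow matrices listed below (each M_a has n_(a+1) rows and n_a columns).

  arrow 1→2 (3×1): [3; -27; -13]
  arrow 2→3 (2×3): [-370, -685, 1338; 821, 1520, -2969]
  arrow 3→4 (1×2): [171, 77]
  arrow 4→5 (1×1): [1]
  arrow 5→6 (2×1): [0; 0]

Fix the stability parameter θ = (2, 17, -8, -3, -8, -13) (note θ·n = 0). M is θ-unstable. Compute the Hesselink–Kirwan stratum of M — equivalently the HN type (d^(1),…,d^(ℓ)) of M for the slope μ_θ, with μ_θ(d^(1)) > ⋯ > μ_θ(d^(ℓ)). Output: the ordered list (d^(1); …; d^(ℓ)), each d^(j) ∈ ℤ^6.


Barcode: M ≅ I[1,5], I[2,2], I[2,3], I[6,6]^2. HN layers by μ_θ (4 steps, strictly decreasing):
  μ^(1)=17; μ^(2)=9/2; μ^(3)=0; μ^(4)=-13

((0, 1, 0, 0, 0, 0); (0, 1, 1, 0, 0, 0); (1, 1, 1, 1, 1, 0); (0, 0, 0, 0, 0, 2))


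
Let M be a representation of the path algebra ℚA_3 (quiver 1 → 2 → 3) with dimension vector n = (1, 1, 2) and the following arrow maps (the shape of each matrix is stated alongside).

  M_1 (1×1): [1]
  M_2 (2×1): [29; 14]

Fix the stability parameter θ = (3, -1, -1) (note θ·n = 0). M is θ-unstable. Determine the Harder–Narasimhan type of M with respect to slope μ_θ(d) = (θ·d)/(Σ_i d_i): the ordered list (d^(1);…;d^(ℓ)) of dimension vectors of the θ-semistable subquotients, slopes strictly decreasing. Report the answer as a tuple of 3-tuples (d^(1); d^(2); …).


Interval decomposition of M: I[1,3], I[3,3].
HN type (ℓ=2): μ^(1)=1/3; μ^(2)=-1

((1, 1, 1); (0, 0, 1))


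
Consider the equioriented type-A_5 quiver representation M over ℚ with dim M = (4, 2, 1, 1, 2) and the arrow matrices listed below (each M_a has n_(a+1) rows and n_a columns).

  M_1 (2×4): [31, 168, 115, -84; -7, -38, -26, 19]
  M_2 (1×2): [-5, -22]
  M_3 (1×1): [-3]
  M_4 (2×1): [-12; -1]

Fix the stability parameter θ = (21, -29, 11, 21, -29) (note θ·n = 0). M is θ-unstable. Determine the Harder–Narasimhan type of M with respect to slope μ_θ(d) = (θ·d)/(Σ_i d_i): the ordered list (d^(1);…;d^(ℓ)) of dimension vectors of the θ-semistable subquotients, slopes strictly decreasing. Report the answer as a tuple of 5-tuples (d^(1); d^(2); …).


Interval decomposition of M: I[1,1]^2, I[1,2], I[1,5], I[5,5].
HN type (ℓ=4): μ^(1)=21; μ^(2)=1; μ^(3)=-4; μ^(4)=-29

((2, 0, 0, 0, 0); (0, 0, 1, 1, 1); (2, 2, 0, 0, 0); (0, 0, 0, 0, 1))


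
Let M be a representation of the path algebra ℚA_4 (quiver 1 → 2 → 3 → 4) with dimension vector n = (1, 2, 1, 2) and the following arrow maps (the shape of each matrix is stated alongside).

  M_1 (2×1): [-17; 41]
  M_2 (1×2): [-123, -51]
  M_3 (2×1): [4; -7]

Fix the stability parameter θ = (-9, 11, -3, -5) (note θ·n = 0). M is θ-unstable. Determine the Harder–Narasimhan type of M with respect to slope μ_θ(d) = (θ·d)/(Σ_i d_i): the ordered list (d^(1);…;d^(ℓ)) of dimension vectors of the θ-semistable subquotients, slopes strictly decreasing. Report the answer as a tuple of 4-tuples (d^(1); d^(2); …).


Interval decomposition of M: I[1,2], I[2,4], I[4,4].
HN type (ℓ=4): μ^(1)=11; μ^(2)=1; μ^(3)=-5; μ^(4)=-9

((0, 1, 0, 0); (0, 1, 1, 1); (0, 0, 0, 1); (1, 0, 0, 0))


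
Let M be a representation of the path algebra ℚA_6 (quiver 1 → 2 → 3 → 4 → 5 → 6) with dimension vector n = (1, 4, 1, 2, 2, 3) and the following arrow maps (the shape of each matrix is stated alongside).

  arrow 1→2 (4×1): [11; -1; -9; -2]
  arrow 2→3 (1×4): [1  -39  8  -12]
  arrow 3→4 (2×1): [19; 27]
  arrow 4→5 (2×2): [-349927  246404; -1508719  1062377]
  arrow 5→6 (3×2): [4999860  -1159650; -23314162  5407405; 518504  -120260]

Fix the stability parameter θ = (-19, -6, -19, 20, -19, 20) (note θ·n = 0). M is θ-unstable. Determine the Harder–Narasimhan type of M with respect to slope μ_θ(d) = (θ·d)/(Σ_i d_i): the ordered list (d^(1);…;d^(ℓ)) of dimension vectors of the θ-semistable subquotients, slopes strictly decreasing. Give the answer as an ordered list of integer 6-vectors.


Barcode: M ≅ I[1,5], I[2,2]^3, I[4,6], I[6,6]^2. HN layers by μ_θ (5 steps, strictly decreasing):
  μ^(1)=20; μ^(2)=1/2; μ^(3)=-6; μ^(4)=-25/2; μ^(5)=-19

((0, 0, 0, 0, 0, 3); (0, 0, 0, 2, 2, 0); (0, 3, 0, 0, 0, 0); (0, 1, 1, 0, 0, 0); (1, 0, 0, 0, 0, 0))


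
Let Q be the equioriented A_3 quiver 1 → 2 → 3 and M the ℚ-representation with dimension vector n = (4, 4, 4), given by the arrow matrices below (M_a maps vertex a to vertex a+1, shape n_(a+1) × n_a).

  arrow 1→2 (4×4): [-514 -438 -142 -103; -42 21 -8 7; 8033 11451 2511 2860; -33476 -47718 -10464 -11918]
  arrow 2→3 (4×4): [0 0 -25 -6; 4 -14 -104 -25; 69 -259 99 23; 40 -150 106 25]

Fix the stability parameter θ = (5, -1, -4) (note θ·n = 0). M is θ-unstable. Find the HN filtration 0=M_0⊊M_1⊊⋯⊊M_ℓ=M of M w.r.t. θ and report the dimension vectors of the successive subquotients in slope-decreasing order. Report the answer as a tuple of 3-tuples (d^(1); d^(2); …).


Via rank(M_{q-1}∘⋯∘M_p): M ≅ I[1,1], I[1,2], I[1,3]^2, I[2,3], I[3,3].
μ_θ-semistable layers: μ^(1)=5; μ^(2)=2; μ^(3)=0; μ^(4)=-5/2; μ^(5)=-4

((1, 0, 0); (1, 1, 0); (2, 2, 2); (0, 1, 1); (0, 0, 1))


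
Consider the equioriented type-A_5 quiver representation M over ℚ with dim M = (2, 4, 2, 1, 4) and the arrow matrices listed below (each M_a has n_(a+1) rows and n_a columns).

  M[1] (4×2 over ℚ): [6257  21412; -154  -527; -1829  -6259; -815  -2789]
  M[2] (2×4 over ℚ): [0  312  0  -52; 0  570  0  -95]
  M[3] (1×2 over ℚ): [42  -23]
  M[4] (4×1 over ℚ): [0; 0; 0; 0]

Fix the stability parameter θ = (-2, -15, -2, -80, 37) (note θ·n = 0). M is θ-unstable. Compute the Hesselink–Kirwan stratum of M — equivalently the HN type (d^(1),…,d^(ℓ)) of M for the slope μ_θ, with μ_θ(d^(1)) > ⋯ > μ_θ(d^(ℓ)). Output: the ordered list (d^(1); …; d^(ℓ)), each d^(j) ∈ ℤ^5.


Via rank(M_{q-1}∘⋯∘M_p): M ≅ I[1,2], I[1,4], I[2,2]^2, I[3,3], I[5,5]^4.
μ_θ-semistable layers: μ^(1)=37; μ^(2)=-2; μ^(3)=-17/2; μ^(4)=-15; μ^(5)=-99/4

((0, 0, 0, 0, 4); (0, 0, 1, 0, 0); (1, 1, 0, 0, 0); (0, 2, 0, 0, 0); (1, 1, 1, 1, 0))


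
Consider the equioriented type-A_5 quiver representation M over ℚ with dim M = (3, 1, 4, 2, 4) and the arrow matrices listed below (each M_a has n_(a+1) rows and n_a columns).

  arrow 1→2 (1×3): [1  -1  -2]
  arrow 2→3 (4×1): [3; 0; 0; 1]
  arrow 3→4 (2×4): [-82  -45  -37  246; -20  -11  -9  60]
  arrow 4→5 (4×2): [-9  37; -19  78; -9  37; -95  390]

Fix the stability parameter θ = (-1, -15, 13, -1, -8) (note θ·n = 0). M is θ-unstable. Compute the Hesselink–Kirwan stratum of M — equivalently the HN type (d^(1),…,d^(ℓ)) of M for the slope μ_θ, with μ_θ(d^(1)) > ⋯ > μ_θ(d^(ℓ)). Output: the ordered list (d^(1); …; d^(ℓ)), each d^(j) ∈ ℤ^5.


Via rank(M_{q-1}∘⋯∘M_p): M ≅ I[1,1]^2, I[1,3], I[3,3], I[3,5]^2, I[5,5]^2.
μ_θ-semistable layers: μ^(1)=13; μ^(2)=4/3; μ^(3)=-1; μ^(4)=-8

((0, 0, 2, 0, 0); (0, 0, 2, 2, 2); (2, 0, 0, 0, 0); (1, 1, 0, 0, 2))


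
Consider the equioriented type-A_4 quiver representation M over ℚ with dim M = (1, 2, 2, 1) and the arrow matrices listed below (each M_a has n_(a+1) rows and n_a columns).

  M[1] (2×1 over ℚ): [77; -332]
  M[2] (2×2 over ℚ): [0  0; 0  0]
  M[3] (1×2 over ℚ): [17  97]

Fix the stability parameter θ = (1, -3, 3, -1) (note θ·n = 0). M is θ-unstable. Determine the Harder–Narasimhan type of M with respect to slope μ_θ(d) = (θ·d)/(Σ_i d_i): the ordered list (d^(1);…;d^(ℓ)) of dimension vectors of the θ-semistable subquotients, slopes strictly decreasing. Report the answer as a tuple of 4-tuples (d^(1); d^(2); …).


Barcode: M ≅ I[1,2], I[2,2], I[3,3], I[3,4]. HN layers by μ_θ (4 steps, strictly decreasing):
  μ^(1)=3; μ^(2)=1; μ^(3)=-1; μ^(4)=-3

((0, 0, 1, 0); (0, 0, 1, 1); (1, 1, 0, 0); (0, 1, 0, 0))


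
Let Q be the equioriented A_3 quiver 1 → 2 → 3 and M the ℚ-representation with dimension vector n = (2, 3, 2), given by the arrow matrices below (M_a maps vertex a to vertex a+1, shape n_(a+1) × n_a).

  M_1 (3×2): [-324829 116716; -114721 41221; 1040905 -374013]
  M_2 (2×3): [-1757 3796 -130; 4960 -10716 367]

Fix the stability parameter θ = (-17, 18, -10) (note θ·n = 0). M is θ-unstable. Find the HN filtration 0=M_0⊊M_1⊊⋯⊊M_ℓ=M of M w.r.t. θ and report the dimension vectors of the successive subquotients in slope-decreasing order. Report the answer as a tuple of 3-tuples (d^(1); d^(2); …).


Via rank(M_{q-1}∘⋯∘M_p): M ≅ I[1,3]^2, I[2,2].
μ_θ-semistable layers: μ^(1)=18; μ^(2)=4; μ^(3)=-17

((0, 1, 0); (0, 2, 2); (2, 0, 0))


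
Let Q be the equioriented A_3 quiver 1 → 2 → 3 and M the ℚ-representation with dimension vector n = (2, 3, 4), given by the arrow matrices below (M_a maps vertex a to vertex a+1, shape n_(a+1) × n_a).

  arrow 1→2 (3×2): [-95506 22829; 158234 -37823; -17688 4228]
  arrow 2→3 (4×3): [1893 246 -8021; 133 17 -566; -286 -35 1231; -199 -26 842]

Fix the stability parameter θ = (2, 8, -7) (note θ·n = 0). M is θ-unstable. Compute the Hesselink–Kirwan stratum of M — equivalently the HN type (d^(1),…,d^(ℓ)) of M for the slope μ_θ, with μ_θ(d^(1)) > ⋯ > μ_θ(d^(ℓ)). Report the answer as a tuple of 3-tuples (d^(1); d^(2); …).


Interval decomposition of M: I[1,3]^2, I[2,3], I[3,3].
HN type (ℓ=3): μ^(1)=1; μ^(2)=1/2; μ^(3)=-7

((2, 2, 2); (0, 1, 1); (0, 0, 1))


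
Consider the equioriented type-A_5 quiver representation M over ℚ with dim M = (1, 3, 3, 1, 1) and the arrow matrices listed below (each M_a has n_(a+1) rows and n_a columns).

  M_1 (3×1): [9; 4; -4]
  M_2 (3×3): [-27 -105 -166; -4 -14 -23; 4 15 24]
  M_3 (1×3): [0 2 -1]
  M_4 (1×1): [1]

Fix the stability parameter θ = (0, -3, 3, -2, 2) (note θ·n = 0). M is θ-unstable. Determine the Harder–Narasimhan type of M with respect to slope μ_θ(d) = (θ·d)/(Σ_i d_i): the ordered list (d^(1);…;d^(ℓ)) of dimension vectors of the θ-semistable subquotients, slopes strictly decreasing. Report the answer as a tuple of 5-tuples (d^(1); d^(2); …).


Interval decomposition of M: I[1,3], I[2,3], I[2,5].
HN type (ℓ=5): μ^(1)=3; μ^(2)=2; μ^(3)=1/2; μ^(4)=-3/2; μ^(5)=-3

((0, 0, 2, 0, 0); (0, 0, 0, 0, 1); (0, 0, 1, 1, 0); (1, 1, 0, 0, 0); (0, 2, 0, 0, 0))


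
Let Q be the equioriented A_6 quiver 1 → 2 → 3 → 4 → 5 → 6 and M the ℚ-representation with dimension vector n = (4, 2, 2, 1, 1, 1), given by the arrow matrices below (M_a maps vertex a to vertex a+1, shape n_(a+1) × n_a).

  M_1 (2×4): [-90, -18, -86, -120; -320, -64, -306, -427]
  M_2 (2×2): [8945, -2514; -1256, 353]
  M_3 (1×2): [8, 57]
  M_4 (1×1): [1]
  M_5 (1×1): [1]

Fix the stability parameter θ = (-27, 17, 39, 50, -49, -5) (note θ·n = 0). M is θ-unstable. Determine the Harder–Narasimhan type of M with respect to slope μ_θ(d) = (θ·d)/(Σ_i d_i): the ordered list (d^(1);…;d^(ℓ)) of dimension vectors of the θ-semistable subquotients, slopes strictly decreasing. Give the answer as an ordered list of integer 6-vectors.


Via rank(M_{q-1}∘⋯∘M_p): M ≅ I[1,1]^2, I[1,3], I[1,6].
μ_θ-semistable layers: μ^(1)=39; μ^(2)=17; μ^(3)=52/5; μ^(4)=-27

((0, 0, 1, 0, 0, 0); (0, 1, 0, 0, 0, 0); (0, 1, 1, 1, 1, 1); (4, 0, 0, 0, 0, 0))


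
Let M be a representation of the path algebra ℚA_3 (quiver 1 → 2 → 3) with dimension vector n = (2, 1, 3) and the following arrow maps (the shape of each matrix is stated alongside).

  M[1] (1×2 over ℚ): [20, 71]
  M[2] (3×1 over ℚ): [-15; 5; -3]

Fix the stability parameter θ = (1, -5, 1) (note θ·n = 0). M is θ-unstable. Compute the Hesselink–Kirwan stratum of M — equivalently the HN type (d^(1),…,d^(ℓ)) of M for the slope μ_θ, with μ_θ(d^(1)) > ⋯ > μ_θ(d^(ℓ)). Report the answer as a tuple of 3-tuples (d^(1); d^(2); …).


Barcode: M ≅ I[1,1], I[1,3], I[3,3]^2. HN layers by μ_θ (2 steps, strictly decreasing):
  μ^(1)=1; μ^(2)=-2

((1, 0, 3); (1, 1, 0))


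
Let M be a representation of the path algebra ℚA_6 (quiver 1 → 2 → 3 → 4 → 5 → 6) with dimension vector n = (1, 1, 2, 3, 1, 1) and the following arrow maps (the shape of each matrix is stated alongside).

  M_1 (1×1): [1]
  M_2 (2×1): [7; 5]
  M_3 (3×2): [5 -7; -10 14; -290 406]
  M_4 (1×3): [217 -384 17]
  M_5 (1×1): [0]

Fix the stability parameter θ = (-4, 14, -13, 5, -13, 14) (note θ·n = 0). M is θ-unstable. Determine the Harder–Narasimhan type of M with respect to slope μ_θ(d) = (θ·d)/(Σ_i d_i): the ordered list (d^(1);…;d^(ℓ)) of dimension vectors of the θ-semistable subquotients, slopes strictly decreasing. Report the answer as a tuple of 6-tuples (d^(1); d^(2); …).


Interval decomposition of M: I[1,3], I[3,5], I[4,4]^2, I[6,6].
HN type (ℓ=5): μ^(1)=14; μ^(2)=5; μ^(3)=1/2; μ^(4)=-4; μ^(5)=-13

((0, 0, 0, 0, 0, 1); (0, 0, 0, 2, 0, 0); (0, 1, 1, 0, 0, 0); (1, 0, 0, 1, 1, 0); (0, 0, 1, 0, 0, 0))
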